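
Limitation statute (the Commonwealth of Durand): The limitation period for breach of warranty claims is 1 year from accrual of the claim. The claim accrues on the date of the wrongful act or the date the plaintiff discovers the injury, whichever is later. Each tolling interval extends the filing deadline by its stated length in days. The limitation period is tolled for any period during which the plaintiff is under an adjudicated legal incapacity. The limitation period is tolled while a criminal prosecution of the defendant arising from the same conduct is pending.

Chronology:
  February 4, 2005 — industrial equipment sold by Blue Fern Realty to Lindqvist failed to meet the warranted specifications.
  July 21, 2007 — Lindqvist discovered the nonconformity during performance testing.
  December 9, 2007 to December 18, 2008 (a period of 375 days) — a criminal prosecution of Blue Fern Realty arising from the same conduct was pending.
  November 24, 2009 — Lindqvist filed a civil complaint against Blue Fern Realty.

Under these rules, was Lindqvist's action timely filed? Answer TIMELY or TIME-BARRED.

TIME-BARRED

The claim accrued on July 21, 2007 — the later of the February 4, 2005 act and the July 21, 2007 discovery.
The untolled deadline — 1 year after July 21, 2007 — is July 21, 2008.
The pending criminal prosecution from December 9, 2007 to December 18, 2008 tolled the period for 375 days, extending the deadline to July 31, 2009.
The November 24, 2009 filing falls after the July 31, 2009 deadline; the claim is time-barred.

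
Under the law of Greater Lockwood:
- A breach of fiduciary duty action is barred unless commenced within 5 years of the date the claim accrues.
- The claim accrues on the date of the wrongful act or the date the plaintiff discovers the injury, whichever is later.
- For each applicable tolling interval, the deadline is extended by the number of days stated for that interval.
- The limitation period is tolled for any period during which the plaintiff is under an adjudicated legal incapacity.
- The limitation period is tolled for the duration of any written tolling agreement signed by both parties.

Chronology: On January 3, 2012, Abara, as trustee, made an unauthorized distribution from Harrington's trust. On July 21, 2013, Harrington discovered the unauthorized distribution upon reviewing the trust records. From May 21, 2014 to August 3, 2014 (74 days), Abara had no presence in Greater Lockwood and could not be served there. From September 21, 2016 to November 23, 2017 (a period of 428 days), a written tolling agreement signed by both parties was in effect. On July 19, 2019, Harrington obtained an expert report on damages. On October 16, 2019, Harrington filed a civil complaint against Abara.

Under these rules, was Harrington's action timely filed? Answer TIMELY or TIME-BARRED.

Taking the later of the act (January 3, 2012) and discovery (July 21, 2013), the claim accrued on July 21, 2013.
The untolled deadline — 5 years after July 21, 2013 — is July 21, 2018.
The written tolling agreement from September 21, 2016 to November 23, 2017 tolled the period for 428 days, extending the deadline to September 22, 2019.
The defendant's absence from the jurisdiction from May 21, 2014 to August 3, 2014 does not toll the period, because no stated rule makes the defendant's absence a tolling event.
The other events in the timeline have no effect on the limitation period under the stated rules.
Filing on October 16, 2019 missed the September 22, 2019 deadline — the action is time-barred.

TIME-BARRED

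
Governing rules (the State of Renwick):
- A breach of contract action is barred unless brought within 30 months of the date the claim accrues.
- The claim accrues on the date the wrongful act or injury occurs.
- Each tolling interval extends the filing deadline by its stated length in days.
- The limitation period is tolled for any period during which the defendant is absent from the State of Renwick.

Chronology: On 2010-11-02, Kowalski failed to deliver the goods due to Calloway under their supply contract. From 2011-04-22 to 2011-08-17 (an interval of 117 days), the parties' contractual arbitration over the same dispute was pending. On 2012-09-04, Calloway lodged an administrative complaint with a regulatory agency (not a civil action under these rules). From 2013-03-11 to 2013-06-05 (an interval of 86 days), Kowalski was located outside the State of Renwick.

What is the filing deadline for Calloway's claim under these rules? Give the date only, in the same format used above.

The claim accrued on 2010-11-02, when the wrongful act occurred.
30 months from 2010-11-02 is 2013-05-02.
Because the defendant's absence from the jurisdiction ran from 2013-03-11 to 2013-06-05, the deadline is extended by 86 days to 2013-07-27.
The pending related arbitration from 2011-04-22 to 2011-08-17 does not toll the period, because no stated rule makes a pending arbitration a tolling event.
None of the other events listed affects the running of the period under the stated rules.

2013-07-27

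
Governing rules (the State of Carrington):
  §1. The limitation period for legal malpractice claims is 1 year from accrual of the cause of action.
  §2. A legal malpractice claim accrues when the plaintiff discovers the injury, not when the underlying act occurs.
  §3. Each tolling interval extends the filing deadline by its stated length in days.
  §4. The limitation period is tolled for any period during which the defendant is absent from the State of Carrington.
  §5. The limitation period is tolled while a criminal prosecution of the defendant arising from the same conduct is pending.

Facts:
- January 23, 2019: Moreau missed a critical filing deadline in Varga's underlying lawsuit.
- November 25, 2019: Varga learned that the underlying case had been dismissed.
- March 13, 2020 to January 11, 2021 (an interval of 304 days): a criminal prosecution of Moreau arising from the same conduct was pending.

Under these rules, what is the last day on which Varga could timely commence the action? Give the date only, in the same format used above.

The claim did not accrue until Varga discovered the injury on November 25, 2019; the January 23, 2019 act date does not start the clock under the stated rule.
1 year from November 25, 2019 is November 25, 2020.
The pending criminal prosecution from March 13, 2020 to January 11, 2021 tolled the period for 304 days, extending the deadline to September 25, 2021.

September 25, 2021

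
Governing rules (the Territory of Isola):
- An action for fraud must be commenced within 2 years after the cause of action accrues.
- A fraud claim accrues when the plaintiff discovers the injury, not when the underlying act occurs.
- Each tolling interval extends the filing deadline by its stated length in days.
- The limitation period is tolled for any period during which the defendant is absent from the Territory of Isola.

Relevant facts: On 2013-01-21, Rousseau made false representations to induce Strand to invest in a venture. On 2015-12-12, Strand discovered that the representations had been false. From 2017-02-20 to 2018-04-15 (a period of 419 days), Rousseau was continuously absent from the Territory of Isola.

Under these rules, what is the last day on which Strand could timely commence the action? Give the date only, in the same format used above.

Under the discovery rule, the claim accrued on 2015-12-12, when Strand discovered the injury — not on the 2013-01-21 date of the underlying act.
2 years from 2015-12-12 is 2017-12-12.
Because the defendant's absence from the jurisdiction ran from 2017-02-20 to 2018-04-15, the deadline is extended by 419 days to 2019-02-04.

2019-02-04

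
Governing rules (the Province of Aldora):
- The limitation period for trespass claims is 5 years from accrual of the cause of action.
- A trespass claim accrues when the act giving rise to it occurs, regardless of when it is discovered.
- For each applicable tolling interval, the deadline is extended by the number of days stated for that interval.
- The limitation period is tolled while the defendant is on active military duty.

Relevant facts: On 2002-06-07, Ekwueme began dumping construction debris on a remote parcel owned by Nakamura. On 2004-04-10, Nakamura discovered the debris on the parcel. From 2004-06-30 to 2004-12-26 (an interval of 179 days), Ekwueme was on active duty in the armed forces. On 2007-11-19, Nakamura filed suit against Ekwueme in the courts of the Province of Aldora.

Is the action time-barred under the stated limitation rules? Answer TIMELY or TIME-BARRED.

The claim accrued on 2002-06-07, when the wrongful act occurred; under the stated occurrence rule the 2004-04-10 discovery does not delay accrual.
The untolled deadline — 5 years after 2002-06-07 — is 2007-06-07.
Because the defendant's active military service ran from 2004-06-30 to 2004-12-26, the deadline is extended by 179 days to 2007-12-03.
The 2007-11-19 filing precedes the 2007-12-03 deadline; the claim is timely.

TIMELY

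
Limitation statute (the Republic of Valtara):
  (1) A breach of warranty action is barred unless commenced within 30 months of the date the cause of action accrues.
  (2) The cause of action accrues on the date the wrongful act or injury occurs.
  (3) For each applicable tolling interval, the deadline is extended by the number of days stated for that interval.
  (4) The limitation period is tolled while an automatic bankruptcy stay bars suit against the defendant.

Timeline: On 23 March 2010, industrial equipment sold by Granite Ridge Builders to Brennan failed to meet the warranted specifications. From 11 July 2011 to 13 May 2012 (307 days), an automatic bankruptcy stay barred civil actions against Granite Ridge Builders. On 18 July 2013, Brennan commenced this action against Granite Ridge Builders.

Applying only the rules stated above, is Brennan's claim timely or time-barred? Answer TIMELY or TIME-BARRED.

The limitation period began to run on 23 March 2010.
The untolled deadline — 30 months after 23 March 2010 — is 23 September 2012.
Because the automatic bankruptcy stay ran from 11 July 2011 to 13 May 2012, the deadline is extended by 307 days to 27 July 2013.
Brennan filed on 18 July 2013, before the 27 July 2013 deadline, so the action is timely.

TIMELY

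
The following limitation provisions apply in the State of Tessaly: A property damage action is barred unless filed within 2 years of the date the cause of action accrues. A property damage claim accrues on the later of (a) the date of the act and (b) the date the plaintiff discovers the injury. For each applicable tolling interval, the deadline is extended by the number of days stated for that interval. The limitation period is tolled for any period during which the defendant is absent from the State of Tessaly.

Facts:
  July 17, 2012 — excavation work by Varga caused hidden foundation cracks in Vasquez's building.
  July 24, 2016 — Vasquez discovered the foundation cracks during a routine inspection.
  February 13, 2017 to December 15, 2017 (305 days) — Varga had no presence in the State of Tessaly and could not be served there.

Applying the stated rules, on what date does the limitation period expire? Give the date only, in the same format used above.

Taking the later of the act (July 17, 2012) and discovery (July 24, 2016), the claim accrued on July 24, 2016.
2 years from July 24, 2016 is July 24, 2018.
The defendant's absence from the jurisdiction from February 13, 2017 to December 15, 2017 tolled the period for 305 days, extending the deadline to May 25, 2019.

May 25, 2019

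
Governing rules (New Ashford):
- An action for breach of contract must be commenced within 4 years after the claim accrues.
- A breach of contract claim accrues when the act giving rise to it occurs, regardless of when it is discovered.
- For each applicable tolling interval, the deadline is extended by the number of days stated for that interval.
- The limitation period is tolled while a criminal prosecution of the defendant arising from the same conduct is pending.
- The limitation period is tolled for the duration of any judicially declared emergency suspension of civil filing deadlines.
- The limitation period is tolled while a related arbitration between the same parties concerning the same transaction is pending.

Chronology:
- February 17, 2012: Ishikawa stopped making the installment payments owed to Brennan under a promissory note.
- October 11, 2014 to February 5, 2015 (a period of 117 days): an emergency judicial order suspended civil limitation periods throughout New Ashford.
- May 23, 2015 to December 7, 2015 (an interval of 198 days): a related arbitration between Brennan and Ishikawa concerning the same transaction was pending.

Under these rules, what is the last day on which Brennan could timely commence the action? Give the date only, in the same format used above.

December 28, 2016

The limitation period began to run on February 17, 2012.
4 years from February 17, 2012 is February 17, 2016.
Because the emergency suspension of filing deadlines ran from October 11, 2014 to February 5, 2015, the deadline is extended by 117 days to June 13, 2016.
Because the pending related arbitration ran from May 23, 2015 to December 7, 2015, the deadline is extended by 198 days to December 28, 2016.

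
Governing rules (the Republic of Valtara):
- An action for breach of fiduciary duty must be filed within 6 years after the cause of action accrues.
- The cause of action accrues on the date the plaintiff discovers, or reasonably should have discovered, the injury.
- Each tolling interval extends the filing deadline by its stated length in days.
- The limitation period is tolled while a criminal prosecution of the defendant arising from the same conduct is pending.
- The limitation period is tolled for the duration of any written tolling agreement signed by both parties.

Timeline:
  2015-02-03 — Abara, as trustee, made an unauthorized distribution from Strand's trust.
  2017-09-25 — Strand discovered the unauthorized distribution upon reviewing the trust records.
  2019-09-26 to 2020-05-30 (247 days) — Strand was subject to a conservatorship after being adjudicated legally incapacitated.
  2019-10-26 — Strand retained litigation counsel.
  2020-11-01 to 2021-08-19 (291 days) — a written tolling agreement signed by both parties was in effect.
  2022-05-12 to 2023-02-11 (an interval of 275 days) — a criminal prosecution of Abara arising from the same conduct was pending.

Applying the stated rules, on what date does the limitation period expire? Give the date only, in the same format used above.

2025-04-13

Accrual is tied to discovery, so the period began on 2017-09-25 rather than on 2015-02-03 when the act occurred.
Adding the 6 years base period to 2017-09-25 gives a deadline of 2023-09-25, before any tolling.
The written tolling agreement from 2020-11-01 to 2021-08-19 tolled the period for 291 days, extending the deadline to 2024-07-12.
The period was tolled for 275 days by the pending criminal prosecution (2022-05-12 to 2023-02-11), pushing the deadline to 2025-04-13.
Although the plaintiff's incapacity ran from 2019-09-26 to 2020-05-30, the stated rules do not make that a tolling event, so it is disregarded.
Nothing else in the chronology tolls or restarts the period.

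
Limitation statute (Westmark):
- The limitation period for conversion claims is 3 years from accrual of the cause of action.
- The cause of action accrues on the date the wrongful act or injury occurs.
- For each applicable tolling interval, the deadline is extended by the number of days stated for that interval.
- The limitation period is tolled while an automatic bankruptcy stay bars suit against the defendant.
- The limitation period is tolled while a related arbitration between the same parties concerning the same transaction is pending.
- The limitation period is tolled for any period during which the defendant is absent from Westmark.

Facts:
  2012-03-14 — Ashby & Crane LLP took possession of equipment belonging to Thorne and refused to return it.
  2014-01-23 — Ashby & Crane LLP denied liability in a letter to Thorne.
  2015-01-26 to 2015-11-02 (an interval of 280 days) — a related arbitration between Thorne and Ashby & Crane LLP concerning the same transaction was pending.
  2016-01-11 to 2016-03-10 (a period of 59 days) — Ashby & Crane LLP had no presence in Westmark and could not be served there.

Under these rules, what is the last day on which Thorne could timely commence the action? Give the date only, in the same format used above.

The claim accrued on 2012-03-14, when the wrongful act occurred.
Adding the 3 years base period to 2012-03-14 gives a deadline of 2015-03-14, before any tolling.
The period was tolled for 280 days by the pending related arbitration (2015-01-26 to 2015-11-02), pushing the deadline to 2015-12-19.
The defendant's absence from the jurisdiction starting 2016-01-11 came too late — the period had run on 2015-12-19 — and so does not extend the deadline.
Nothing else in the chronology tolls or restarts the period.

2015-12-19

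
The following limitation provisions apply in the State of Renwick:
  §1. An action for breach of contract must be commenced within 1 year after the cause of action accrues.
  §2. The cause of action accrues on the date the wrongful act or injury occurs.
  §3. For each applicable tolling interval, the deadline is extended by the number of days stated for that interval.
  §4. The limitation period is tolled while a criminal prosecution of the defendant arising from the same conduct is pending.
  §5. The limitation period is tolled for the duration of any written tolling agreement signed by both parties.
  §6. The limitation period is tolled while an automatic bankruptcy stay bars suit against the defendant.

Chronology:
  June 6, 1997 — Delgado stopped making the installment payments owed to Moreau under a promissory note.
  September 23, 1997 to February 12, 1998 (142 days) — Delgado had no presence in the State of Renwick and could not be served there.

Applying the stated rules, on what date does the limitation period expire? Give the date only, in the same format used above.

June 6, 1998

The cause of action accrued on June 6, 1997, the date of the act.
The untolled deadline — 1 year after June 6, 1997 — is June 6, 1998.
The defendant's absence from the jurisdiction from September 23, 1997 to February 12, 1998 does not toll the period, because no stated rule makes the defendant's absence a tolling event.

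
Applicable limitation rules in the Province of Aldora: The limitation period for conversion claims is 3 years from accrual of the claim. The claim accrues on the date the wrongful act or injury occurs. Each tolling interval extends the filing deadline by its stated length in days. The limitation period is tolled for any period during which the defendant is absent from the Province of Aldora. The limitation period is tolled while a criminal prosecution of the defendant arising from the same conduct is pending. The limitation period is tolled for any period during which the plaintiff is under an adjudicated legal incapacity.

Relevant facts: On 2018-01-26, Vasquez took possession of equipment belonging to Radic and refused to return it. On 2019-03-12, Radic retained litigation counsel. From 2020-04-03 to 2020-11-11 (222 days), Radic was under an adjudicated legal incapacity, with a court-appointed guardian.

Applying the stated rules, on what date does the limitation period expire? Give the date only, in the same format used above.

The claim accrued on 2018-01-26, the date of the act.
The untolled deadline — 3 years after 2018-01-26 — is 2021-01-26.
Because the plaintiff's legal incapacity ran from 2020-04-03 to 2020-11-11, the deadline is extended by 222 days to 2021-09-05.
Nothing else in the chronology tolls or restarts the period.

2021-09-05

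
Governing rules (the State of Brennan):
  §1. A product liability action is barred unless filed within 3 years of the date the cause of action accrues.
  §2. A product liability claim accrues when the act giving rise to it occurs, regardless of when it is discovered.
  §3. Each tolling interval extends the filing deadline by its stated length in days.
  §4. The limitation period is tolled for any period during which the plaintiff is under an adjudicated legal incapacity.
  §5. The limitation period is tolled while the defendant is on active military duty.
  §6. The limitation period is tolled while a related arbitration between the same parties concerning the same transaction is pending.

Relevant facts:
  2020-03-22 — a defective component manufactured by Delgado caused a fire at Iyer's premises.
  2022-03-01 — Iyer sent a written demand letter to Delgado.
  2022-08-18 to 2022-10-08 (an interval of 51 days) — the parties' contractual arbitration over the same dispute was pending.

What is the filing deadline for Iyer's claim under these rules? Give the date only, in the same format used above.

The claim accrued on 2020-03-22, when the wrongful act occurred.
Adding the 3 years base period to 2020-03-22 gives a deadline of 2023-03-22, before any tolling.
The pending related arbitration from 2022-08-18 to 2022-10-08 tolled the period for 51 days, extending the deadline to 2023-05-12.
None of the other events listed affects the running of the period under the stated rules.

2023-05-12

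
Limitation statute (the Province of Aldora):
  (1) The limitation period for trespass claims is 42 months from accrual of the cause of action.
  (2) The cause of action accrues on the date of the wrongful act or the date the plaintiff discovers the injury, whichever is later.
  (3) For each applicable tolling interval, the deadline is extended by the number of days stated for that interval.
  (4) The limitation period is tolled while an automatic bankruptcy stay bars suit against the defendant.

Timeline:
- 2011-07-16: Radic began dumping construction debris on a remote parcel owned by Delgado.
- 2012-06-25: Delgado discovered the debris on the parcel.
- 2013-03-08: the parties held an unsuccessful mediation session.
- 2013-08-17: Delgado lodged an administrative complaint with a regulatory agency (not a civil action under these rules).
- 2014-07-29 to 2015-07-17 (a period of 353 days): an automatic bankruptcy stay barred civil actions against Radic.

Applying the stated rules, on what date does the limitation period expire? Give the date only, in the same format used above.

The claim accrued on 2012-06-25 — the later of the 2011-07-16 act and the 2012-06-25 discovery.
Adding the 42 months base period to 2012-06-25 gives a deadline of 2015-12-25, before any tolling.
Because the automatic bankruptcy stay ran from 2014-07-29 to 2015-07-17, the deadline is extended by 353 days to 2016-12-12.
Nothing else in the chronology tolls or restarts the period.

2016-12-12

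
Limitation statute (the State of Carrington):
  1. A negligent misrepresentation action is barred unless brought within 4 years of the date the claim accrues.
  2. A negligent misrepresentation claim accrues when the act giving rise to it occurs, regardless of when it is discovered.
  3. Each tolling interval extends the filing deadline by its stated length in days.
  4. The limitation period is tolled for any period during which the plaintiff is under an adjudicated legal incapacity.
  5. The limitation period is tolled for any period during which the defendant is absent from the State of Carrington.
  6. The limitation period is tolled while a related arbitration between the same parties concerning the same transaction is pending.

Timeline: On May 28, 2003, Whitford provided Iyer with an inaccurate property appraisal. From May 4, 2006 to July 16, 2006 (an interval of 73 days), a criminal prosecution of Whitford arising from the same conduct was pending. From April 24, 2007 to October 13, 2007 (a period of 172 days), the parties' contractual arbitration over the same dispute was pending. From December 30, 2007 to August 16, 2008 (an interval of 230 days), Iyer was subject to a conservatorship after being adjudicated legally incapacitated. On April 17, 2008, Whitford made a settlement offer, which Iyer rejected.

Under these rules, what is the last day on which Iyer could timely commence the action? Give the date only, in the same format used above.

November 16, 2007

The limitation period began to run on May 28, 2003.
4 years from May 28, 2003 is May 28, 2007.
The period was tolled for 172 days by the pending related arbitration (April 24, 2007 to October 13, 2007), pushing the deadline to November 16, 2007.
The plaintiff's legal incapacity starting December 30, 2007 came too late — the period had run on November 16, 2007 — and so does not extend the deadline.
The pending criminal prosecution from May 4, 2006 to July 16, 2006 does not toll the period, because no stated rule makes a criminal prosecution a tolling event.
None of the other events listed affects the running of the period under the stated rules.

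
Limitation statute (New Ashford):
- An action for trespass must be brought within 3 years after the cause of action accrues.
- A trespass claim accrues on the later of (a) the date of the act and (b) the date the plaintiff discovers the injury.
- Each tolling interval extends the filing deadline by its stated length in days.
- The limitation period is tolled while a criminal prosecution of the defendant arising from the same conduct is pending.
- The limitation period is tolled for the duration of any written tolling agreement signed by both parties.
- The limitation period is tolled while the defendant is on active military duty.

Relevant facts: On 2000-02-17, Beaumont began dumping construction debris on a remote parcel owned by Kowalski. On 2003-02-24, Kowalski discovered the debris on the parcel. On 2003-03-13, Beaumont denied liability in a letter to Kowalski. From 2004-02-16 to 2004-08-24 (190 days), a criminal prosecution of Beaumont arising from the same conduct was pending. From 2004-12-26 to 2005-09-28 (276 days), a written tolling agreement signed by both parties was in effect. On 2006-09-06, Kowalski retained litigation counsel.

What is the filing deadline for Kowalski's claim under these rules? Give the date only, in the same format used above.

2007-06-05

The claim accrued on 2003-02-24 — the later of the 2000-02-17 act and the 2003-02-24 discovery.
3 years from 2003-02-24 is 2006-02-24.
The period was tolled for 190 days by the pending criminal prosecution (2004-02-16 to 2004-08-24), pushing the deadline to 2006-09-02.
The period was tolled for 276 days by the written tolling agreement (2004-12-26 to 2005-09-28), pushing the deadline to 2007-06-05.
Nothing else in the chronology tolls or restarts the period.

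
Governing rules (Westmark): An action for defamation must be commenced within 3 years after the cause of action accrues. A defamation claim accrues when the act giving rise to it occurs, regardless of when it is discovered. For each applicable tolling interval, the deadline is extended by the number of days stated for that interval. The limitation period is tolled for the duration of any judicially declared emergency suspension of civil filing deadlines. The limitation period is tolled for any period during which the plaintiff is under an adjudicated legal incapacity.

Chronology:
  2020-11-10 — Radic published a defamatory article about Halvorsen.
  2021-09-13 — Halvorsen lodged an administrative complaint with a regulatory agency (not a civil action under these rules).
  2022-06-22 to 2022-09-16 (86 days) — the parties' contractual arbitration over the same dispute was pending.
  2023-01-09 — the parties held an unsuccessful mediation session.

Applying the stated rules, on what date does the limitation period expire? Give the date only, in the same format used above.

2023-11-10

The cause of action accrued on 2020-11-10, the date of the act.
The untolled deadline — 3 years after 2020-11-10 — is 2023-11-10.
No stated provision tolls the period for a pending arbitration, so the interval from 2022-06-22 to 2022-09-16 has no effect on the deadline.
Nothing else in the chronology tolls or restarts the period.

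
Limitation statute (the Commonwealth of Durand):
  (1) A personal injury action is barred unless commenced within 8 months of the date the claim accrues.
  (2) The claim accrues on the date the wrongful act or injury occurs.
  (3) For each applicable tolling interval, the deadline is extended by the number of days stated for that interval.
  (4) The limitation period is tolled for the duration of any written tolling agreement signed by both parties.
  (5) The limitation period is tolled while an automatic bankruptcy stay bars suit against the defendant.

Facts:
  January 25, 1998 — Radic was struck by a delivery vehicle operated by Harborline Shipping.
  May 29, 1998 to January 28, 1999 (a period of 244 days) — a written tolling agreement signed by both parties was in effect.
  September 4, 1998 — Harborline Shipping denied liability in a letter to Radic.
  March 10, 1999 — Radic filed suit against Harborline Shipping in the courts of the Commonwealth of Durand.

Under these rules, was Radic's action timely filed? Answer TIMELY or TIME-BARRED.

TIMELY

The limitation period began to run on January 25, 1998.
The untolled deadline — 8 months after January 25, 1998 — is September 25, 1998.
The period was tolled for 244 days by the written tolling agreement (May 29, 1998 to January 28, 1999), pushing the deadline to May 27, 1999.
Nothing else in the chronology tolls or restarts the period.
The March 10, 1999 filing precedes the May 27, 1999 deadline; the claim is timely.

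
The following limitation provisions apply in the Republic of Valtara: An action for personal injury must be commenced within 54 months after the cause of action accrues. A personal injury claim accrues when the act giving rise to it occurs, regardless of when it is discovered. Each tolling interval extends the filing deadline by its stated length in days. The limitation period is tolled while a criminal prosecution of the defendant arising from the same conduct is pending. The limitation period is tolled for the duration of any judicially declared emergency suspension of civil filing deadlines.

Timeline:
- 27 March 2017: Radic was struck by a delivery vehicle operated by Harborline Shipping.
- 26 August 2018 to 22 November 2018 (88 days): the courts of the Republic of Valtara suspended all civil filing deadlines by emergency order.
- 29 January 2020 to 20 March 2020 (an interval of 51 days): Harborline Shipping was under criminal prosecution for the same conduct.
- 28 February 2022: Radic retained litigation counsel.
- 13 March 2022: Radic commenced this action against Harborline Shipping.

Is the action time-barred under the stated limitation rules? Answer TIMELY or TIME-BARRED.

TIME-BARRED

The cause of action accrued on 27 March 2017, the date of the act.
Adding the 54 months base period to 27 March 2017 gives a deadline of 27 September 2021, before any tolling.
The emergency suspension of filing deadlines from 26 August 2018 to 22 November 2018 tolled the period for 88 days, extending the deadline to 24 December 2021.
The period was tolled for 51 days by the pending criminal prosecution (29 January 2020 to 20 March 2020), pushing the deadline to 13 February 2022.
Nothing else in the chronology tolls or restarts the period.
Filing on 13 March 2022 missed the 13 February 2022 deadline — the action is time-barred.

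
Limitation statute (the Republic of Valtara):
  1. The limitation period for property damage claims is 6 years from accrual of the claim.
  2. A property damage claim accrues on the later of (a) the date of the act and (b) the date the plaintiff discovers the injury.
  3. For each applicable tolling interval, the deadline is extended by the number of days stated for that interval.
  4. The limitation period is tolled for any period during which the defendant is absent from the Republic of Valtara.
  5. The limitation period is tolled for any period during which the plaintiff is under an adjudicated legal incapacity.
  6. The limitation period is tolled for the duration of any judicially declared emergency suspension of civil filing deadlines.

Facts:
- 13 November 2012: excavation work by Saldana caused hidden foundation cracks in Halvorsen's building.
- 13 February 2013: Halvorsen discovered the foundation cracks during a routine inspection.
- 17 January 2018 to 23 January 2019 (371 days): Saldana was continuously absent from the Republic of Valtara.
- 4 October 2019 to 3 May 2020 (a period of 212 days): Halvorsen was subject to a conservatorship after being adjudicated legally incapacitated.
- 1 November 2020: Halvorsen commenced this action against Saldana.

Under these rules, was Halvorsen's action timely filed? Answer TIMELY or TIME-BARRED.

TIME-BARRED

Taking the later of the act (13 November 2012) and discovery (13 February 2013), the claim accrued on 13 February 2013.
6 years from 13 February 2013 is 13 February 2019.
Because the defendant's absence from the jurisdiction ran from 17 January 2018 to 23 January 2019, the deadline is extended by 371 days to 19 February 2020.
The plaintiff's legal incapacity from 4 October 2019 to 3 May 2020 tolled the period for 212 days, extending the deadline to 18 September 2020.
Filing on 1 November 2020 missed the 18 September 2020 deadline — the action is time-barred.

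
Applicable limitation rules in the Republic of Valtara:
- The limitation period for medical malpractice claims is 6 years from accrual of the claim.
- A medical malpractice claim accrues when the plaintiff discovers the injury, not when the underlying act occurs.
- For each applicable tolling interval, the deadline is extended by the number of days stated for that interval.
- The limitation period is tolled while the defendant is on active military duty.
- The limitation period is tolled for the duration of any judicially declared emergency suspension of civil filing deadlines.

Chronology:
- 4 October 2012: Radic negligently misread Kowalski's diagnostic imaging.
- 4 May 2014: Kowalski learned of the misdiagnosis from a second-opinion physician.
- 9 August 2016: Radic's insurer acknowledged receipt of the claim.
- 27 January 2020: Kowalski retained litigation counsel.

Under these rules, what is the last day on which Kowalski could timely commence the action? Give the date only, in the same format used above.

4 May 2020

The claim did not accrue until Kowalski discovered the injury on 4 May 2014; the 4 October 2012 act date does not start the clock under the stated rule.
Adding the 6 years base period to 4 May 2014 gives a deadline of 4 May 2020, before any tolling.
Nothing else in the chronology tolls or restarts the period.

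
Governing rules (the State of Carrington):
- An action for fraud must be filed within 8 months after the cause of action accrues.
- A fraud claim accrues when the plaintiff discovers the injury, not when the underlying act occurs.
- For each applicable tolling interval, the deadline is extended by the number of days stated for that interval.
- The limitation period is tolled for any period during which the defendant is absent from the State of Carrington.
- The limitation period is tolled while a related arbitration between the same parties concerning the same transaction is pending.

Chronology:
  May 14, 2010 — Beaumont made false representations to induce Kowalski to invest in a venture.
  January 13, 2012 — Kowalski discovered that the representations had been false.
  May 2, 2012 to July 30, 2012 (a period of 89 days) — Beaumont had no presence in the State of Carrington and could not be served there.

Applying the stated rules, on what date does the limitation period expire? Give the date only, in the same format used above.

December 11, 2012

Under the discovery rule, the claim accrued on January 13, 2012, when Kowalski discovered the injury — not on the May 14, 2010 date of the underlying act.
8 months from January 13, 2012 is September 13, 2012.
The period was tolled for 89 days by the defendant's absence from the jurisdiction (May 2, 2012 to July 30, 2012), pushing the deadline to December 11, 2012.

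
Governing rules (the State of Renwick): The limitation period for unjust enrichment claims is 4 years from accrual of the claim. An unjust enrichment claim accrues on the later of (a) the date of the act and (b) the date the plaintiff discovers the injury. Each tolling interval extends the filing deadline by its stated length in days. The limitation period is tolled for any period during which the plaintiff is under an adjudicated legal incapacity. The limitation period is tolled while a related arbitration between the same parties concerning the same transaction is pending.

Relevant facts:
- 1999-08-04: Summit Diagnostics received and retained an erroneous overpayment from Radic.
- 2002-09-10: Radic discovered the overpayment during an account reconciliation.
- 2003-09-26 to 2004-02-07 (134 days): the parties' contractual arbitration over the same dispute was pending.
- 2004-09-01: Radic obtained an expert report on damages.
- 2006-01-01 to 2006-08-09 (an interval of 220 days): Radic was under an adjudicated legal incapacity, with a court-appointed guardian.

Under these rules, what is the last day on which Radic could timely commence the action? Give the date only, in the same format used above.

The claim accrued on 2002-09-10 — the later of the 1999-08-04 act and the 2002-09-10 discovery.
The untolled deadline — 4 years after 2002-09-10 — is 2006-09-10.
The period was tolled for 134 days by the pending related arbitration (2003-09-26 to 2004-02-07), pushing the deadline to 2007-01-22.
Because the plaintiff's legal incapacity ran from 2006-01-01 to 2006-08-09, the deadline is extended by 220 days to 2007-08-30.
Nothing else in the chronology tolls or restarts the period.

2007-08-30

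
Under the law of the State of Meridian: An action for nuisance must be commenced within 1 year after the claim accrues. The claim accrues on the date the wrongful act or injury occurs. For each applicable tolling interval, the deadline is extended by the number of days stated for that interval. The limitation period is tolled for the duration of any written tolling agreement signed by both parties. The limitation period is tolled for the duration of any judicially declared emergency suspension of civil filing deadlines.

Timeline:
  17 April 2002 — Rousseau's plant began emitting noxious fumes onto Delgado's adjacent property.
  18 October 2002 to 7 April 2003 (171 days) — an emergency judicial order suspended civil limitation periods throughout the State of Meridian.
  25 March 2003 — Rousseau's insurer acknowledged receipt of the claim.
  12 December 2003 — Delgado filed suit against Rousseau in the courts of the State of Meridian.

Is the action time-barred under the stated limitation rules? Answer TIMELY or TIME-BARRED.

The claim accrued on 17 April 2002, when the wrongful act occurred.
The untolled deadline — 1 year after 17 April 2002 — is 17 April 2003.
The period was tolled for 171 days by the emergency suspension of filing deadlines (18 October 2002 to 7 April 2003), pushing the deadline to 5 October 2003.
The other events in the timeline have no effect on the limitation period under the stated rules.
Delgado filed on 12 December 2003, after the 5 October 2003 deadline, so the action is time-barred.

TIME-BARRED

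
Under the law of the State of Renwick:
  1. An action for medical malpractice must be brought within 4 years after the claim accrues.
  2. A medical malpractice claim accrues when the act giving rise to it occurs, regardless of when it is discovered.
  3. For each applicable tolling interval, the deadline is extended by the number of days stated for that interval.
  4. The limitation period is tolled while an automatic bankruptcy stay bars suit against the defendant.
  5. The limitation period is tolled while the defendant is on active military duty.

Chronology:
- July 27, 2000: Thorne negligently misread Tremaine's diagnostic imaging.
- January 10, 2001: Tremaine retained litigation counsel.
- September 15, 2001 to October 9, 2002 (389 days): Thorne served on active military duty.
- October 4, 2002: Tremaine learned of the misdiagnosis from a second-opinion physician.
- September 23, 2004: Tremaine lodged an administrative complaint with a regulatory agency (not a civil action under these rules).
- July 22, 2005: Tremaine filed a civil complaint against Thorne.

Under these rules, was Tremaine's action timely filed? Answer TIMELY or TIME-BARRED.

Accrual is governed by the date of the act, so the period began to run on July 27, 2000; the later discovery on October 4, 2002 is irrelevant under the stated rule.
The untolled deadline — 4 years after July 27, 2000 — is July 27, 2004.
The defendant's active military service from September 15, 2001 to October 9, 2002 tolled the period for 389 days, extending the deadline to August 20, 2005.
Nothing else in the chronology tolls or restarts the period.
Tremaine filed on July 22, 2005, before the August 20, 2005 deadline, so the action is timely.

TIMELY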